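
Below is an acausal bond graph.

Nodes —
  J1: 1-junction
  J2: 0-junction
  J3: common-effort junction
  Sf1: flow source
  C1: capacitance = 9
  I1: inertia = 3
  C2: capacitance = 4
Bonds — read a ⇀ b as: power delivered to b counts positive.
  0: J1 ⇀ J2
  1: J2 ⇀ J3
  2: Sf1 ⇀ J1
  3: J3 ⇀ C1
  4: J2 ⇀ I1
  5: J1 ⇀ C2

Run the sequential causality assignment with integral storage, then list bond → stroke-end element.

β2 →Sf1  (Sf1: flow source, stroke at near end)
β0 →J1  (J1: bond 2 brought flow, rest push out)
β5 →J1  (common-f at J1 fixed by 2)
β3 →J3  (C1 integral (e out))
β1 →J2  (0-jn J3 has e-setter on 3)
β4 →I1  (J2 effort already set via bond 1)

#0 →J1
#1 →J2
#2 →Sf1
#3 →J3
#4 →I1
#5 →J1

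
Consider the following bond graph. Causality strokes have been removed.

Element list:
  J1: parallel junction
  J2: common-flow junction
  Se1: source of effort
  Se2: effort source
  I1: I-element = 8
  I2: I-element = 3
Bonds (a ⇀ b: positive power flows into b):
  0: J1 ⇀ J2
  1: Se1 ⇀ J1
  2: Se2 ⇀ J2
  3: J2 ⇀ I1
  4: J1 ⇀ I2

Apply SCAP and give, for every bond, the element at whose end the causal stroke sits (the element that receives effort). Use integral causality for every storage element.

#0 →J2
#1 →J1
#2 →J2
#3 →I1
#4 →I2

β1 |J1  (source Se1 imposes e)
β2 |J2  (Se2: effort source, stroke at far end)
β0 |J2  (common-e at J1 fixed by 1)
β4 |I2  (0-jn J1 has e-setter on 1)
β3 |I1  (closing 1-jn rule on J2)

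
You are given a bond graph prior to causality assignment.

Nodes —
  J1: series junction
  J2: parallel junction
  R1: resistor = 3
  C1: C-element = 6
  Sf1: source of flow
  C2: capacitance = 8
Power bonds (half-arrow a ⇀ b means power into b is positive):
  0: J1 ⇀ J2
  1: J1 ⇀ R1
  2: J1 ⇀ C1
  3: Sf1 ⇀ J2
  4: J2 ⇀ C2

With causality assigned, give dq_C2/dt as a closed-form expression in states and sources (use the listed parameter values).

dq_C2/dt = F_Sf1 - q_C1/18 - q_C2/24

bond 3 stroke at Sf1  (Sf1: flow source, stroke at near end)
bond 2 stroke at J1  (C1 integral (e out))
bond 4 stroke at J2  (prefer integral on C2)
bond 0 stroke at J1  (J2 effort already set via bond 4)
bond 1 stroke at R1  (J1: last free bond brings flow in)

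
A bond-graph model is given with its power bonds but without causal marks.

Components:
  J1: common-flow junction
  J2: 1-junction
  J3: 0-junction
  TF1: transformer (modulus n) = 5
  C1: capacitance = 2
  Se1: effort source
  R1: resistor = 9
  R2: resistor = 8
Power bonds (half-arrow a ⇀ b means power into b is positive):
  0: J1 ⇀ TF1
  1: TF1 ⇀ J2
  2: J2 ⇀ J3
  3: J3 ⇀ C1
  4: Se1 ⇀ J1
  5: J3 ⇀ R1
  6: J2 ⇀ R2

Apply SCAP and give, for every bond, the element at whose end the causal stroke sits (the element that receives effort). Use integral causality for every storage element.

b0 stroke→TF1
b1 stroke→J2
b2 stroke→J2
b3 stroke→J3
b4 stroke→J1
b5 stroke→R1
b6 stroke→R2

β4 |J1  (Se1 (Se) sets effort on bond)
β0 |TF1  (J1: last free bond brings flow in)
β1 |J2  (TF1 one-in-one-out from 0)
β3 |J3  (C1 outputs effort q/C1)
β2 |J2  (0-jn J3 has e-setter on 3)
β5 |R1  (J3: bond 3 brought effort, rest push out)
β6 |R2  (J2 needs exactly one f-in)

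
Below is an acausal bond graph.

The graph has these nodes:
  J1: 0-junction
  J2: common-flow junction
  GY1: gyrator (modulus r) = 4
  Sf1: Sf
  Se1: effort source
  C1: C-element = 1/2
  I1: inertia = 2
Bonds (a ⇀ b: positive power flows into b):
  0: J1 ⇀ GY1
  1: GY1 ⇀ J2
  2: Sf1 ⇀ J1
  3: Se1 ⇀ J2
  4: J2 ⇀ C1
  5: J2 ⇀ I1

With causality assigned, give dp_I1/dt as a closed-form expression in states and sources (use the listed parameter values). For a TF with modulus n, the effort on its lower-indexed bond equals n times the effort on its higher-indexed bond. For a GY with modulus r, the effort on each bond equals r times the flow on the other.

β2 stroke at Sf1  (Sf1 (Sf) sets flow on bond)
β3 stroke at J2  (Se1 (Se) sets effort on bond)
β0 stroke at J1  (only one effort-in slot at J1)
β1 stroke at J2  (through GY1, causality inverts; strokes same side of GY1)
β4 stroke at J2  (C1 outputs effort q/C1)
β5 stroke at I1  (J2 needs exactly one f-in)

dp_I1/dt = E_Se1 + 4*F_Sf1 - 2*q_C1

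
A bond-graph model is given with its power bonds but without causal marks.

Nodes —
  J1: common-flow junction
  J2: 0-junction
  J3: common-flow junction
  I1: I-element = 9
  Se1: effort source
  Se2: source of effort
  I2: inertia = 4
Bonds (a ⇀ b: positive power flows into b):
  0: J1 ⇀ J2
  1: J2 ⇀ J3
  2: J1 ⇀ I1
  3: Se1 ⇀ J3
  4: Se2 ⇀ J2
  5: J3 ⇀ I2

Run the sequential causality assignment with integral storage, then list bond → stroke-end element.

β3 |J3  (Se1 (Se) sets effort on bond)
β4 |J2  (source Se2 imposes e)
β0 |J1  (J2 effort already set via bond 4)
β1 |J3  (0-jn J2 has e-setter on 4)
β5 |I2  (only one flow-in slot at J3)
β2 |I1  (J1 needs exactly one f-in)

#0 stroke at J1
#1 stroke at J3
#2 stroke at I1
#3 stroke at J3
#4 stroke at J2
#5 stroke at I2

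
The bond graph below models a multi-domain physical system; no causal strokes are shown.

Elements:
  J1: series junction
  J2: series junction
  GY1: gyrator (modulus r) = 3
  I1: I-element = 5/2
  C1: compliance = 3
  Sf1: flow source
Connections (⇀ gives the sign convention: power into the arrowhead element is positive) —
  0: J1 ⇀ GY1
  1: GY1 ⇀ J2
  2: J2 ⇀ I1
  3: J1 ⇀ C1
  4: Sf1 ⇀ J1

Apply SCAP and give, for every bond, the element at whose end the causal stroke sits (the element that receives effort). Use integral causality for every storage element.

β4 stroke→Sf1  (Sf1: flow source, stroke at near end)
β0 stroke→J1  (J1 flow already set via bond 4)
β3 stroke→J1  (common-f at J1 fixed by 4)
β1 stroke→J2  (through GY1, causality inverts; strokes same side of GY1)
β2 stroke→I1  (closing 1-jn rule on J2)

#0 →J1
#1 →J2
#2 →I1
#3 →J1
#4 →Sf1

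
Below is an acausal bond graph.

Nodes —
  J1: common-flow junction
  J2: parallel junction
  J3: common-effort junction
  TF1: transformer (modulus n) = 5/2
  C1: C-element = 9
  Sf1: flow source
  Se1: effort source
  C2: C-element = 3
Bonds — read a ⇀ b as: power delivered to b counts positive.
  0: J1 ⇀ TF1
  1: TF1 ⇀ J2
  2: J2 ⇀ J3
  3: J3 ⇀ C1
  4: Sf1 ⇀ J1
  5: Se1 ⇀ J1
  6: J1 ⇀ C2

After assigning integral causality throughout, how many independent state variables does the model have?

2  (C1, C2 all integral)

β4 stroke→Sf1  (Sf1 fixes flow; stroke at Sf1)
β5 stroke→J1  (Se1 (Se) sets effort on bond)
β0 stroke→J1  (1-jn J1 has f-setter on 4)
β6 stroke→J1  (J1: bond 4 brought flow, rest push out)
β1 stroke→TF1  (through TF1, causality passes straight; one stroke at TF1)
β2 stroke→J2  (only one effort-in slot at J2)
β3 stroke→J3  (J3: last free bond brings effort in)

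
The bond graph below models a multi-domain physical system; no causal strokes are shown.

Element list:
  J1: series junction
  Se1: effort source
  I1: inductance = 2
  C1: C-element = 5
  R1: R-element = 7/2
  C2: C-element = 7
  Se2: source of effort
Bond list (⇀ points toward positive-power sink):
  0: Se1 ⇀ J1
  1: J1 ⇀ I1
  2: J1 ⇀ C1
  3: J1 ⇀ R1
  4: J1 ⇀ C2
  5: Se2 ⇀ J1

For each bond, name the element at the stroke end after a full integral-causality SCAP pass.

β0 stroke at J1
β1 stroke at I1
β2 stroke at J1
β3 stroke at J1
β4 stroke at J1
β5 stroke at J1

bond 0 |J1  (Se1 (Se) sets effort on bond)
bond 5 |J1  (source Se2 imposes e)
bond 1 |I1  (I1 integral (f out))
bond 2 |J1  (J1: bond 1 brought flow, rest push out)
bond 3 |J1  (common-f at J1 fixed by 1)
bond 4 |J1  (J1 flow already set via bond 1)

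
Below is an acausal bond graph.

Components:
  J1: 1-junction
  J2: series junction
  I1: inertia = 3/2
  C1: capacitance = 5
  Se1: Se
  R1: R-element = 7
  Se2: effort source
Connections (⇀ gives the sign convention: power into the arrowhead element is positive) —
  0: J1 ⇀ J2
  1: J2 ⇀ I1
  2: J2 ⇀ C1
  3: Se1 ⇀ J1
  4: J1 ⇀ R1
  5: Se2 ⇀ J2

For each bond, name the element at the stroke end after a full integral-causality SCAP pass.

b0 stroke→J2
b1 stroke→I1
b2 stroke→J2
b3 stroke→J1
b4 stroke→J1
b5 stroke→J2

#3 |J1  (source Se1 imposes e)
#5 |J2  (Se2 fixes effort; stroke away)
#1 |I1  (I1 integral (f out))
#0 |J2  (common-f at J2 fixed by 1)
#2 |J2  (J2: bond 1 brought flow, rest push out)
#4 |J1  (1-jn J1 has f-setter on 0)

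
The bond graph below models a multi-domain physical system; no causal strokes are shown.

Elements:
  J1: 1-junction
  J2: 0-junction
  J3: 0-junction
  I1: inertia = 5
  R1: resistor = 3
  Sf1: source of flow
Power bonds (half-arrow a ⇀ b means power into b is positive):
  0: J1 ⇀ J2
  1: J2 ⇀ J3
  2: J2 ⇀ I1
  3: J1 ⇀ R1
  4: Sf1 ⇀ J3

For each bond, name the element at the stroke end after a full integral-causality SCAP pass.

b0 stroke at J2
b1 stroke at J3
b2 stroke at I1
b3 stroke at J1
b4 stroke at Sf1

b4 stroke→Sf1  (source Sf1 imposes f)
b1 stroke→J3  (J3: last free bond brings effort in)
b2 stroke→I1  (I1: I, integral causality)
b0 stroke→J2  (only one effort-in slot at J2)
b3 stroke→J1  (1-jn J1 has f-setter on 0)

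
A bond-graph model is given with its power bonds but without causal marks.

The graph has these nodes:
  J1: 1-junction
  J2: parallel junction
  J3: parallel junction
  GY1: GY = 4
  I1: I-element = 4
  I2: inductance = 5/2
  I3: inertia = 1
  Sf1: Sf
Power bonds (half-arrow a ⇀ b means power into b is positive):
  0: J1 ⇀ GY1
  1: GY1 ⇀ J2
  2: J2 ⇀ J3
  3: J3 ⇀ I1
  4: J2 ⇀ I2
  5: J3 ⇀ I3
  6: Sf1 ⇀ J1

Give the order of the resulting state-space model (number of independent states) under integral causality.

3  (I1, I2, I3 all integral)

#6 stroke→Sf1  (Sf1 fixes flow; stroke at Sf1)
#0 stroke→J1  (common-f at J1 fixed by 6)
#1 stroke→J2  (GY1 both-in/both-out from 0)
#2 stroke→J3  (J2 effort already set via bond 1)
#4 stroke→I2  (J2 effort already set via bond 1)
#3 stroke→I1  (J3: bond 2 brought effort, rest push out)
#5 stroke→I3  (J3: bond 2 brought effort, rest push out)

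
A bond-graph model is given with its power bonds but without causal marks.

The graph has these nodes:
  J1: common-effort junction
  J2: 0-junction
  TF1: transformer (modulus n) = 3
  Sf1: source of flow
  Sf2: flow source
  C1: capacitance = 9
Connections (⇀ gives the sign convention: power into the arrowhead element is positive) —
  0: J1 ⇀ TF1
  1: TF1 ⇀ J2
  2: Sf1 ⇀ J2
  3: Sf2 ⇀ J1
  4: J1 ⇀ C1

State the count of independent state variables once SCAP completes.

#2 |Sf1  (Sf1: flow source, stroke at near end)
#3 |Sf2  (Sf2 fixes flow; stroke at Sf2)
#1 |J2  (closing 0-jn rule on J2)
#0 |TF1  (TF1: transformer flips bond 1)
#4 |J1  (J1: last free bond brings effort in)

1  (C1 all integral)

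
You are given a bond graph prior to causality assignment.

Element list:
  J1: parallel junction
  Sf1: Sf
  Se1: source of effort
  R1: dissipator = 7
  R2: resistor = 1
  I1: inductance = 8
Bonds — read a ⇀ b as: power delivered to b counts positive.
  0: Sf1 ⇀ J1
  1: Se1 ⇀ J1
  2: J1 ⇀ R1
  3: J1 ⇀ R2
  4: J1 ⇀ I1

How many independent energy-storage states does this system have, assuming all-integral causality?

#0 stroke at Sf1  (Sf1: flow source, stroke at near end)
#1 stroke at J1  (Se1 (Se) sets effort on bond)
#2 stroke at R1  (J1: bond 1 brought effort, rest push out)
#3 stroke at R2  (J1 effort already set via bond 1)
#4 stroke at I1  (common-e at J1 fixed by 1)

1  (I1 all integral)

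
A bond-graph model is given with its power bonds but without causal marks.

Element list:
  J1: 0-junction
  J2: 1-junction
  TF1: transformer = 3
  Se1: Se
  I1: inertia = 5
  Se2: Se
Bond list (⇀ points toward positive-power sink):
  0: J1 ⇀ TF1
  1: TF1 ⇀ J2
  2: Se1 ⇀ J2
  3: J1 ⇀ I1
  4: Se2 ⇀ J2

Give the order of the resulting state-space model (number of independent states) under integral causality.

bond 2 stroke→J2  (Se1: effort source, stroke at far end)
bond 4 stroke→J2  (Se2 (Se) sets effort on bond)
bond 1 stroke→TF1  (J2 needs exactly one f-in)
bond 0 stroke→J1  (TF TF1: opposite of bond 1)
bond 3 stroke→I1  (common-e at J1 fixed by 0)

1  (I1 all integral)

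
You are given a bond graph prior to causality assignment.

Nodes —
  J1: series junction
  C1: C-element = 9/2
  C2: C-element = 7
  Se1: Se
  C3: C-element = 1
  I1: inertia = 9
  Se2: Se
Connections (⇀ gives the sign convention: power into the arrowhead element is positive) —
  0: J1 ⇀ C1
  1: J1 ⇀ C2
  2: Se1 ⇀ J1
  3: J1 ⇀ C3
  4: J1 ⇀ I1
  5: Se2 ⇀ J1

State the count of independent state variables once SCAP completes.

4  (C1, C2, C3, I1 all integral)

#2 →J1  (Se1: effort source, stroke at far end)
#5 →J1  (Se2 fixes effort; stroke away)
#0 →J1  (C1 outputs effort q/C1)
#1 →J1  (C2 outputs effort q/C2)
#3 →J1  (C3: C, integral causality)
#4 →I1  (J1 needs exactly one f-in)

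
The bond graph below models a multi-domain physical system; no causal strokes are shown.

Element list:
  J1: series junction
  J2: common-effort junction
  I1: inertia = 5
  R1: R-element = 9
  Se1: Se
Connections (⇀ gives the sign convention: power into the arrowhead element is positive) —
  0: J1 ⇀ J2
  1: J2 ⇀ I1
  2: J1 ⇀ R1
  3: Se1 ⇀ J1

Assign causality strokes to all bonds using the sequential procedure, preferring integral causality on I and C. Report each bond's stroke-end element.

bond 0 →J2
bond 1 →I1
bond 2 →J1
bond 3 →J1

#3 |J1  (Se1 fixes effort; stroke away)
#1 |I1  (I1: I, integral causality)
#0 |J2  (J2: last free bond brings effort in)
#2 |J1  (1-jn J1 has f-setter on 0)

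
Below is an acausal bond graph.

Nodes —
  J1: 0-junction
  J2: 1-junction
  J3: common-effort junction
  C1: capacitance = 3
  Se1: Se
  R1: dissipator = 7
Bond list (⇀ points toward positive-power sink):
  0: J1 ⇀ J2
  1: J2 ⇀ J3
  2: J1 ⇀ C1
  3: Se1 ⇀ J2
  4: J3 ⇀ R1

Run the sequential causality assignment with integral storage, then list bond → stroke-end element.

bond 0 →J2
bond 1 →J3
bond 2 →J1
bond 3 →J2
bond 4 →R1

b3 →J2  (Se1: effort source, stroke at far end)
b2 →J1  (C1 outputs effort q/C1)
b0 →J2  (J1 effort already set via bond 2)
b1 →J3  (J2: last free bond brings flow in)
b4 →R1  (common-e at J3 fixed by 1)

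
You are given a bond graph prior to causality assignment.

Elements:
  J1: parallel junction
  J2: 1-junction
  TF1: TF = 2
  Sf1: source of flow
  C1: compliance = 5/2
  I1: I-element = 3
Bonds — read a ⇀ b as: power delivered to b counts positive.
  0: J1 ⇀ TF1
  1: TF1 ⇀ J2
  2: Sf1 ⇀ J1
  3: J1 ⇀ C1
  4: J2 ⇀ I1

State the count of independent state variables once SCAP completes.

β2 →Sf1  (Sf1: flow source, stroke at near end)
β3 →J1  (prefer integral on C1)
β0 →TF1  (J1: bond 3 brought effort, rest push out)
β1 →J2  (TF1: transformer flips bond 0)
β4 →I1  (only one flow-in slot at J2)

2  (C1, I1 all integral)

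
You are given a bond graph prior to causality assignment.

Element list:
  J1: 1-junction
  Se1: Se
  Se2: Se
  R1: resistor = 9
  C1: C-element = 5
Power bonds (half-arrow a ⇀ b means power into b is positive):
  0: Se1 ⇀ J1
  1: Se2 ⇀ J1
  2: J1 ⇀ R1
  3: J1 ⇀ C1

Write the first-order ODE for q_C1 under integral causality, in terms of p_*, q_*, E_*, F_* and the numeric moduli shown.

dq_C1/dt = E_Se1/9 + E_Se2/9 - q_C1/45

bond 0 stroke→J1  (Se1: effort source, stroke at far end)
bond 1 stroke→J1  (Se2: effort source, stroke at far end)
bond 3 stroke→J1  (C1 outputs effort q/C1)
bond 2 stroke→R1  (J1 needs exactly one f-in)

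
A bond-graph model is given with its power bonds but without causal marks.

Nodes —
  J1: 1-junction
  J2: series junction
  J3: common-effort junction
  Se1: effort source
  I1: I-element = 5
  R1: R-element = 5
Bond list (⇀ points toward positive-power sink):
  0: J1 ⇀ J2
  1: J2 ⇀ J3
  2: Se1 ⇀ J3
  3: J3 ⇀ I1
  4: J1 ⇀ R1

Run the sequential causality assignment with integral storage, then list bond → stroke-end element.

bond 0 stroke→J1
bond 1 stroke→J2
bond 2 stroke→J3
bond 3 stroke→I1
bond 4 stroke→R1

b2 →J3  (source Se1 imposes e)
b1 →J2  (common-e at J3 fixed by 2)
b3 →I1  (J3 effort already set via bond 2)
b0 →J1  (J2 needs exactly one f-in)
b4 →R1  (only one flow-in slot at J1)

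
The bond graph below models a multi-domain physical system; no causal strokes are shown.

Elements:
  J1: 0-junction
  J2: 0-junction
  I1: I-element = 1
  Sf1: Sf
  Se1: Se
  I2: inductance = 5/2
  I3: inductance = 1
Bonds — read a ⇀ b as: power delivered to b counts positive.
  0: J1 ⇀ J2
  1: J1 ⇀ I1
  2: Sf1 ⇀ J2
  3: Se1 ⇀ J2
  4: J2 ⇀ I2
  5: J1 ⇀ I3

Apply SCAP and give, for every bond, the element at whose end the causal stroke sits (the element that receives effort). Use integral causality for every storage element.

b2 |Sf1  (Sf1 (Sf) sets flow on bond)
b3 |J2  (Se1 (Se) sets effort on bond)
b0 |J1  (common-e at J2 fixed by 3)
b4 |I2  (J2 effort already set via bond 3)
b1 |I1  (common-e at J1 fixed by 0)
b5 |I3  (common-e at J1 fixed by 0)

bond 0 |J1
bond 1 |I1
bond 2 |Sf1
bond 3 |J2
bond 4 |I2
bond 5 |I3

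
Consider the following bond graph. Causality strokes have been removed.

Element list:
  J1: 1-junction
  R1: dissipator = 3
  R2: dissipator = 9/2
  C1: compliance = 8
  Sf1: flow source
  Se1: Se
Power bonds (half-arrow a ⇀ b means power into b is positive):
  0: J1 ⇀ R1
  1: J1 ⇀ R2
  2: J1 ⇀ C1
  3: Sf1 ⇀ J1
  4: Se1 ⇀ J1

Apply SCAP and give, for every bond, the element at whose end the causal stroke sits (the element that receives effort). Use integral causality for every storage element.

b3 →Sf1  (Sf1: flow source, stroke at near end)
b4 →J1  (Se1: effort source, stroke at far end)
b0 →J1  (common-f at J1 fixed by 3)
b1 →J1  (common-f at J1 fixed by 3)
b2 →J1  (J1: bond 3 brought flow, rest push out)

bond 0 →J1
bond 1 →J1
bond 2 →J1
bond 3 →Sf1
bond 4 →J1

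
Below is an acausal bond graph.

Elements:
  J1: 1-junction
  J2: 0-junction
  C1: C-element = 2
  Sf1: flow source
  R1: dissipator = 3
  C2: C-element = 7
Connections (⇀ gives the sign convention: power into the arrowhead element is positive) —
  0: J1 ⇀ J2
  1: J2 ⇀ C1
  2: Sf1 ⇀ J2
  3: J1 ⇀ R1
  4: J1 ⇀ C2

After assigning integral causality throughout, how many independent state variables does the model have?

2  (C1, C2 all integral)

b2 stroke→Sf1  (Sf1 (Sf) sets flow on bond)
b1 stroke→J2  (C1 integral (e out))
b0 stroke→J1  (common-e at J2 fixed by 1)
b4 stroke→J1  (C2 integral (e out))
b3 stroke→R1  (only one flow-in slot at J1)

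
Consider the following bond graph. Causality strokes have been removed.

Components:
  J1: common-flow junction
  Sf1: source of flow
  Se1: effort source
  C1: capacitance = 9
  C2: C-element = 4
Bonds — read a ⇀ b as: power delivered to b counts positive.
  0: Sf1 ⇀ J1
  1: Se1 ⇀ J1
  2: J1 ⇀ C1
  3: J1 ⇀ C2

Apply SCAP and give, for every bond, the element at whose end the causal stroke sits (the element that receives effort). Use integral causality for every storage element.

β0 stroke at Sf1  (Sf1 (Sf) sets flow on bond)
β1 stroke at J1  (source Se1 imposes e)
β2 stroke at J1  (common-f at J1 fixed by 0)
β3 stroke at J1  (J1 flow already set via bond 0)

b0 →Sf1
b1 →J1
b2 →J1
b3 →J1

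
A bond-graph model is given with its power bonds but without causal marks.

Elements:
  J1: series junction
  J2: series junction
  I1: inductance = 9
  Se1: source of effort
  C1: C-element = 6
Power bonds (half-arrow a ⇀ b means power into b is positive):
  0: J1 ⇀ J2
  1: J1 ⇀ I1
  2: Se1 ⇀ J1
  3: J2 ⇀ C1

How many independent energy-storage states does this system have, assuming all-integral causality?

2  (C1, I1 all integral)

#2 stroke→J1  (Se1: effort source, stroke at far end)
#1 stroke→I1  (prefer integral on I1)
#0 stroke→J1  (1-jn J1 has f-setter on 1)
#3 stroke→J2  (J2 flow already set via bond 0)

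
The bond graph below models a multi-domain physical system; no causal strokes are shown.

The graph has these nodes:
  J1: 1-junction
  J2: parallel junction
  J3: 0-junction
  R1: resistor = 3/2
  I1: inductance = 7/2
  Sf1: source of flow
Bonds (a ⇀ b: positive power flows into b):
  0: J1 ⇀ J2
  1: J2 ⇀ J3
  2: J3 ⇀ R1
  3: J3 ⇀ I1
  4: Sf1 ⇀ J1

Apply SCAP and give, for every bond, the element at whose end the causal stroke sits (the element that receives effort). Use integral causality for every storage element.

b4 stroke→Sf1  (Sf1 fixes flow; stroke at Sf1)
b0 stroke→J1  (1-jn J1 has f-setter on 4)
b1 stroke→J2  (closing 0-jn rule on J2)
b3 stroke→I1  (I1 outputs flow p/I1)
b2 stroke→J3  (closing 0-jn rule on J3)

β0 |J1
β1 |J2
β2 |J3
β3 |I1
β4 |Sf1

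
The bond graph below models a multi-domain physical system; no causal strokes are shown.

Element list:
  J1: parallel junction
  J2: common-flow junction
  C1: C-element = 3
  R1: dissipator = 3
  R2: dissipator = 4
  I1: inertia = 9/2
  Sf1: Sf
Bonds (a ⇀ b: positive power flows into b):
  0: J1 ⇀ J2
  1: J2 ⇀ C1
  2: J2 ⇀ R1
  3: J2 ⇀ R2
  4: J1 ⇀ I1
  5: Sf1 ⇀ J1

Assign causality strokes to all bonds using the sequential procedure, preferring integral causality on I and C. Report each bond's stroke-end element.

b5 stroke→Sf1  (source Sf1 imposes f)
b1 stroke→J2  (prefer integral on C1)
b4 stroke→I1  (I1: I, integral causality)
b0 stroke→J1  (J1: last free bond brings effort in)
b2 stroke→J2  (J2: bond 0 brought flow, rest push out)
b3 stroke→J2  (J2 flow already set via bond 0)

β0 →J1
β1 →J2
β2 →J2
β3 →J2
β4 →I1
β5 →Sf1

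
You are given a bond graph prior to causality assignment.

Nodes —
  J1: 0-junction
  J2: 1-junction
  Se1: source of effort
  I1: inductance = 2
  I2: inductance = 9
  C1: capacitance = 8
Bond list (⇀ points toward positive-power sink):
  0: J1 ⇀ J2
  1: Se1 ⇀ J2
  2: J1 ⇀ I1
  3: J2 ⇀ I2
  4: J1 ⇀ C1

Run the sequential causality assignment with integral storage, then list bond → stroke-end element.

b1 |J2  (Se1: effort source, stroke at far end)
b2 |I1  (I1: I, integral causality)
b3 |I2  (I2 outputs flow p/I2)
b0 |J2  (J2: bond 3 brought flow, rest push out)
b4 |J1  (closing 0-jn rule on J1)

b0 stroke at J2
b1 stroke at J2
b2 stroke at I1
b3 stroke at I2
b4 stroke at J1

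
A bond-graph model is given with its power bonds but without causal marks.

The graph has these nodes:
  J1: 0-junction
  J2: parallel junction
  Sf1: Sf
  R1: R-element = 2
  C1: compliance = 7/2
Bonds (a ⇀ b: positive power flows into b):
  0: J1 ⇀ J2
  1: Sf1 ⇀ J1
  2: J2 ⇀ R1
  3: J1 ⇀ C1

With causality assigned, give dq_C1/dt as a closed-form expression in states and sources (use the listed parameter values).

β1 stroke at Sf1  (Sf1: flow source, stroke at near end)
β3 stroke at J1  (C1 outputs effort q/C1)
β0 stroke at J2  (J1: bond 3 brought effort, rest push out)
β2 stroke at R1  (0-jn J2 has e-setter on 0)

dq_C1/dt = F_Sf1 - q_C1/7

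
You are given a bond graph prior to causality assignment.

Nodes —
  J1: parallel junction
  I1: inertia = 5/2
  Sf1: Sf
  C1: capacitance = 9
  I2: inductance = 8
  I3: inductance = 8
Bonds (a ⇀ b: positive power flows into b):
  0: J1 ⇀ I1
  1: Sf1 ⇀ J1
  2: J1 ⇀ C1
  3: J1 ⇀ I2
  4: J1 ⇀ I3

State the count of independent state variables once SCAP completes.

4  (C1, I1, I2, I3 all integral)

bond 1 stroke at Sf1  (source Sf1 imposes f)
bond 0 stroke at I1  (prefer integral on I1)
bond 2 stroke at J1  (C1 integral (e out))
bond 3 stroke at I2  (0-jn J1 has e-setter on 2)
bond 4 stroke at I3  (common-e at J1 fixed by 2)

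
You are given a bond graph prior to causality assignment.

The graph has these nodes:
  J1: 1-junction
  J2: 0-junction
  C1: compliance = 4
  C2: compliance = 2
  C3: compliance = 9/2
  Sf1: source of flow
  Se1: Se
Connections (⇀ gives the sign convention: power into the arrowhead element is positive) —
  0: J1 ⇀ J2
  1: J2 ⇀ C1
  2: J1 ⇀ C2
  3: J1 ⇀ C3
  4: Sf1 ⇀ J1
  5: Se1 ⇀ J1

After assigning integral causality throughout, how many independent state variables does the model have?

b4 stroke at Sf1  (Sf1 (Sf) sets flow on bond)
b5 stroke at J1  (Se1: effort source, stroke at far end)
b0 stroke at J1  (common-f at J1 fixed by 4)
b2 stroke at J1  (J1: bond 4 brought flow, rest push out)
b3 stroke at J1  (J1 flow already set via bond 4)
b1 stroke at J2  (closing 0-jn rule on J2)

3  (C1, C2, C3 all integral)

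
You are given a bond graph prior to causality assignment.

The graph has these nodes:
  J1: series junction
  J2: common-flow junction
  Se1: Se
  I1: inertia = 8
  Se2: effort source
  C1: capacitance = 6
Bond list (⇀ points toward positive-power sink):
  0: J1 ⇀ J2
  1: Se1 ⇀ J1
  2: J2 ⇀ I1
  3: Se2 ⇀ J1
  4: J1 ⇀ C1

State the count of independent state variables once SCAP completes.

2  (C1, I1 all integral)

bond 1 stroke at J1  (Se1 fixes effort; stroke away)
bond 3 stroke at J1  (Se2 (Se) sets effort on bond)
bond 2 stroke at I1  (prefer integral on I1)
bond 0 stroke at J2  (J2 flow already set via bond 2)
bond 4 stroke at J1  (common-f at J1 fixed by 0)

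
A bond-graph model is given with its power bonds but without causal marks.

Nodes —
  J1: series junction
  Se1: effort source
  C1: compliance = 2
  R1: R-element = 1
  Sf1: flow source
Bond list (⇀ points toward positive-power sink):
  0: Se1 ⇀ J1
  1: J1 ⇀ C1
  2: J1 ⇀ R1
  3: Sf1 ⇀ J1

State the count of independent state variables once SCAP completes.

1  (C1 all integral)

β0 |J1  (source Se1 imposes e)
β3 |Sf1  (Sf1 (Sf) sets flow on bond)
β1 |J1  (1-jn J1 has f-setter on 3)
β2 |J1  (J1: bond 3 brought flow, rest push out)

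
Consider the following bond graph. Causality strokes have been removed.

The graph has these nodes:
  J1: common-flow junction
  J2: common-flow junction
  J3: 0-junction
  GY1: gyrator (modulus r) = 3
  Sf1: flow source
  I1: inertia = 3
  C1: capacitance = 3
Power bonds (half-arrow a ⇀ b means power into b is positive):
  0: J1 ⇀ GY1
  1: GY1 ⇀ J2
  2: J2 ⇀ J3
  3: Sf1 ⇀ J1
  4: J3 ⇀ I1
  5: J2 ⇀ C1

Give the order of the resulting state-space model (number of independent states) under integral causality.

#3 stroke at Sf1  (Sf1 fixes flow; stroke at Sf1)
#0 stroke at J1  (common-f at J1 fixed by 3)
#1 stroke at J2  (GY1: gyrator matches bond 0)
#4 stroke at I1  (I1: I, integral causality)
#2 stroke at J3  (J3 needs exactly one e-in)
#5 stroke at J2  (J2 flow already set via bond 2)

2  (C1, I1 all integral)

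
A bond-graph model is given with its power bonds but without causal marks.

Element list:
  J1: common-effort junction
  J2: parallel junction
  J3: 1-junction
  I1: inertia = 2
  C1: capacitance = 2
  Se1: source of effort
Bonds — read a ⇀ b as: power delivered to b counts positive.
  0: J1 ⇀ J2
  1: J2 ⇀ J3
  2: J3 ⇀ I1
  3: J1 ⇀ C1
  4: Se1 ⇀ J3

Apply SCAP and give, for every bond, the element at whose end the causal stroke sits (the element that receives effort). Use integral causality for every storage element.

b4 →J3  (Se1 (Se) sets effort on bond)
b2 →I1  (I1 integral (f out))
b1 →J3  (J3: bond 2 brought flow, rest push out)
b0 →J2  (J2: last free bond brings effort in)
b3 →J1  (J1: last free bond brings effort in)

β0 stroke→J2
β1 stroke→J3
β2 stroke→I1
β3 stroke→J1
β4 stroke→J3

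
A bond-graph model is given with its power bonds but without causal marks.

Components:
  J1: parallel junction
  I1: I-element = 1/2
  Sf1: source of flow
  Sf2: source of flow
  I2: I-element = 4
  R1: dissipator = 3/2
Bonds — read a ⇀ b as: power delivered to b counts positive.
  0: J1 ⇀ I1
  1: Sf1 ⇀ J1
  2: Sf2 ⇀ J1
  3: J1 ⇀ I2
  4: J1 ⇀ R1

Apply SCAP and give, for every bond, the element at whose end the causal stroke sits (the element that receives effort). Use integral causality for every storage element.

β1 |Sf1  (Sf1: flow source, stroke at near end)
β2 |Sf2  (Sf2 fixes flow; stroke at Sf2)
β0 |I1  (I1 outputs flow p/I1)
β3 |I2  (prefer integral on I2)
β4 |J1  (J1 needs exactly one e-in)

#0 |I1
#1 |Sf1
#2 |Sf2
#3 |I2
#4 |J1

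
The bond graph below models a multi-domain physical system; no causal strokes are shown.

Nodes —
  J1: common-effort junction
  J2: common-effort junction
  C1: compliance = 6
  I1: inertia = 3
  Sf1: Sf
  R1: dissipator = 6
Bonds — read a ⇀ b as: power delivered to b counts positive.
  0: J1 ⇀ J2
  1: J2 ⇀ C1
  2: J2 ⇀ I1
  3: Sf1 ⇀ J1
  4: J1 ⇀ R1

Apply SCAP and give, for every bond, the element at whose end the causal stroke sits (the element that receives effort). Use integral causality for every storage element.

b0 |J1
b1 |J2
b2 |I1
b3 |Sf1
b4 |R1

b3 |Sf1  (source Sf1 imposes f)
b1 |J2  (prefer integral on C1)
b0 |J1  (J2: bond 1 brought effort, rest push out)
b2 |I1  (common-e at J2 fixed by 1)
b4 |R1  (0-jn J1 has e-setter on 0)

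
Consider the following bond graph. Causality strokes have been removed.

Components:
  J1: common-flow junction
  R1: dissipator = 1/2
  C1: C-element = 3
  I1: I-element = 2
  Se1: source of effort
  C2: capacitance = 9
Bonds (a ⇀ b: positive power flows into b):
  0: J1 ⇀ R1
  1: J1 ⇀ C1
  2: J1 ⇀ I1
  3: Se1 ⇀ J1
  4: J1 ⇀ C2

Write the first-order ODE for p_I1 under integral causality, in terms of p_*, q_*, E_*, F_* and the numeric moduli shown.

b3 stroke at J1  (source Se1 imposes e)
b1 stroke at J1  (C1: C, integral causality)
b2 stroke at I1  (I1: I, integral causality)
b0 stroke at J1  (1-jn J1 has f-setter on 2)
b4 stroke at J1  (1-jn J1 has f-setter on 2)

dp_I1/dt = E_Se1 - p_I1/4 - q_C1/3 - q_C2/9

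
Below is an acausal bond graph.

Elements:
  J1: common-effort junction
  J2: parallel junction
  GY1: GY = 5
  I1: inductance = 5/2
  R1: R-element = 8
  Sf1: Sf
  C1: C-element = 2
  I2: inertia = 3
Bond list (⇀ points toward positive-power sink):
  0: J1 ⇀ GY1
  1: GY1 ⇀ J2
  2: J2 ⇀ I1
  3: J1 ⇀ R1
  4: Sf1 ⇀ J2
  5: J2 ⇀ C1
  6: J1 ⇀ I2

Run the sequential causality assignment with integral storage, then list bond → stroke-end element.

bond 4 |Sf1  (source Sf1 imposes f)
bond 2 |I1  (I1: I, integral causality)
bond 5 |J2  (C1 outputs effort q/C1)
bond 1 |GY1  (J2: bond 5 brought effort, rest push out)
bond 0 |GY1  (through GY1, causality inverts; strokes same side of GY1)
bond 6 |I2  (I2 outputs flow p/I2)
bond 3 |J1  (closing 0-jn rule on J1)

b0 |GY1
b1 |GY1
b2 |I1
b3 |J1
b4 |Sf1
b5 |J2
b6 |I2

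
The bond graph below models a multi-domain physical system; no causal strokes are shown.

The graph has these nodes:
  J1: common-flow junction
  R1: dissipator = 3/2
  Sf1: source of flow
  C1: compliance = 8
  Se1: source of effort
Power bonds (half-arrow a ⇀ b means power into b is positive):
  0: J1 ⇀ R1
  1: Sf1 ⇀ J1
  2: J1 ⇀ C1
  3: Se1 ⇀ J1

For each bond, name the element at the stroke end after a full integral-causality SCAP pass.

b0 |J1
b1 |Sf1
b2 |J1
b3 |J1

β1 stroke at Sf1  (Sf1: flow source, stroke at near end)
β3 stroke at J1  (Se1 fixes effort; stroke away)
β0 stroke at J1  (1-jn J1 has f-setter on 1)
β2 stroke at J1  (1-jn J1 has f-setter on 1)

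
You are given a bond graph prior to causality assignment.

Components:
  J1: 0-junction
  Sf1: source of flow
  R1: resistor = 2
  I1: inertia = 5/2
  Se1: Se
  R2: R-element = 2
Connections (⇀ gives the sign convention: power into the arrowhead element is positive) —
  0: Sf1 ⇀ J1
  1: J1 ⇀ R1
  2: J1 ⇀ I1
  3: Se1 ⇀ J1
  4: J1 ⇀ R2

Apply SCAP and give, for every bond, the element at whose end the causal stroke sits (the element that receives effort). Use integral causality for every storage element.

b0 →Sf1
b1 →R1
b2 →I1
b3 →J1
b4 →R2

bond 0 stroke→Sf1  (source Sf1 imposes f)
bond 3 stroke→J1  (Se1 fixes effort; stroke away)
bond 1 stroke→R1  (common-e at J1 fixed by 3)
bond 2 stroke→I1  (0-jn J1 has e-setter on 3)
bond 4 stroke→R2  (common-e at J1 fixed by 3)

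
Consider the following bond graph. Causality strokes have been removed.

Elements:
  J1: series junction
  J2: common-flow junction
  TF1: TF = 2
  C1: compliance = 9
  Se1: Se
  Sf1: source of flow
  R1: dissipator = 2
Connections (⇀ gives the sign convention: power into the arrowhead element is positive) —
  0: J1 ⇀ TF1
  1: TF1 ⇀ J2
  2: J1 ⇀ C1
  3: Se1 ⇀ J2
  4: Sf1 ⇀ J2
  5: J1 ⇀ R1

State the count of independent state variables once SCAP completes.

1  (C1 all integral)

bond 3 stroke→J2  (Se1 fixes effort; stroke away)
bond 4 stroke→Sf1  (Sf1 fixes flow; stroke at Sf1)
bond 1 stroke→J2  (common-f at J2 fixed by 4)
bond 0 stroke→TF1  (through TF1, causality passes straight; one stroke at TF1)
bond 2 stroke→J1  (J1: bond 0 brought flow, rest push out)
bond 5 stroke→J1  (1-jn J1 has f-setter on 0)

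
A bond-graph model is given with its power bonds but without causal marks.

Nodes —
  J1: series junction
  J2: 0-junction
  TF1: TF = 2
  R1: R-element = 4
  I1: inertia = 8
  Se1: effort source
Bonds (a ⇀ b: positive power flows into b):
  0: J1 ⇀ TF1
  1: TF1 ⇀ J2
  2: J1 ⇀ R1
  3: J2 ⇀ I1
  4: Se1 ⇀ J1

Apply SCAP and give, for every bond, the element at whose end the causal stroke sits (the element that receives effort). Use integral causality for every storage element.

#4 →J1  (Se1: effort source, stroke at far end)
#3 →I1  (I1 outputs flow p/I1)
#1 →J2  (J2 needs exactly one e-in)
#0 →TF1  (TF TF1: opposite of bond 1)
#2 →J1  (J1: bond 0 brought flow, rest push out)

b0 |TF1
b1 |J2
b2 |J1
b3 |I1
b4 |J1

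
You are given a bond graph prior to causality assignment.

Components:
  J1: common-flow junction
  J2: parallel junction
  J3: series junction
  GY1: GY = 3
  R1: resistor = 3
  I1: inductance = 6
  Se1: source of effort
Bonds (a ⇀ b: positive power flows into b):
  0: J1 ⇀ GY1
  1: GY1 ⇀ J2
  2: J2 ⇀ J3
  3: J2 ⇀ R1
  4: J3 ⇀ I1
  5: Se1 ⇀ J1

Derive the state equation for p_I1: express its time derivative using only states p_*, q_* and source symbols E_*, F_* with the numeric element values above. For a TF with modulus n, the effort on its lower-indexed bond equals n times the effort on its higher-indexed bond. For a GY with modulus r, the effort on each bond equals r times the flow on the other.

β5 stroke at J1  (Se1: effort source, stroke at far end)
β0 stroke at GY1  (J1 needs exactly one f-in)
β1 stroke at GY1  (GY1 both-in/both-out from 0)
β4 stroke at I1  (I1 integral (f out))
β2 stroke at J3  (1-jn J3 has f-setter on 4)
β3 stroke at J2  (closing 0-jn rule on J2)

dp_I1/dt = E_Se1 - p_I1/2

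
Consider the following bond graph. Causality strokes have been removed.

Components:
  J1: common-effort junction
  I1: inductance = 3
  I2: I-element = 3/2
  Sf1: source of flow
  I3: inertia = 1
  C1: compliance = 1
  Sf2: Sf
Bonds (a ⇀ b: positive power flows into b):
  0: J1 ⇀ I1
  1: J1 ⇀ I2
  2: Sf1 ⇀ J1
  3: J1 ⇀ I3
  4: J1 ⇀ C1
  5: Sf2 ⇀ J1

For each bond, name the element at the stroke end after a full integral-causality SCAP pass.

bond 2 stroke at Sf1  (source Sf1 imposes f)
bond 5 stroke at Sf2  (Sf2 fixes flow; stroke at Sf2)
bond 0 stroke at I1  (I1 outputs flow p/I1)
bond 1 stroke at I2  (I2 outputs flow p/I2)
bond 3 stroke at I3  (I3 outputs flow p/I3)
bond 4 stroke at J1  (J1: last free bond brings effort in)

#0 stroke→I1
#1 stroke→I2
#2 stroke→Sf1
#3 stroke→I3
#4 stroke→J1
#5 stroke→Sf2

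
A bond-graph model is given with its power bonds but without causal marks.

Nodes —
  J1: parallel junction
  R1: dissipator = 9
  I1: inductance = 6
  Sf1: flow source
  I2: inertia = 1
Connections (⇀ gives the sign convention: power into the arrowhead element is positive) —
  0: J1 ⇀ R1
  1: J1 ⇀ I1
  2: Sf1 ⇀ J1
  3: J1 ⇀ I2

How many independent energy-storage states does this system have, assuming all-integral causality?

2  (I1, I2 all integral)

bond 2 stroke→Sf1  (Sf1 fixes flow; stroke at Sf1)
bond 1 stroke→I1  (I1 integral (f out))
bond 3 stroke→I2  (I2 outputs flow p/I2)
bond 0 stroke→J1  (J1 needs exactly one e-in)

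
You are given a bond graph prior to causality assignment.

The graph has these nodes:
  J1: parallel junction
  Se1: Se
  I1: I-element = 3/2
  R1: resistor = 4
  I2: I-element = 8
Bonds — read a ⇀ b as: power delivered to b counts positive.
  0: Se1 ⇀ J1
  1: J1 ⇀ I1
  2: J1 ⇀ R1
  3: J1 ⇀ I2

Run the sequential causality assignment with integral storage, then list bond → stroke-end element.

β0 stroke at J1
β1 stroke at I1
β2 stroke at R1
β3 stroke at I2

β0 stroke at J1  (Se1 fixes effort; stroke away)
β1 stroke at I1  (J1: bond 0 brought effort, rest push out)
β2 stroke at R1  (J1: bond 0 brought effort, rest push out)
β3 stroke at I2  (J1 effort already set via bond 0)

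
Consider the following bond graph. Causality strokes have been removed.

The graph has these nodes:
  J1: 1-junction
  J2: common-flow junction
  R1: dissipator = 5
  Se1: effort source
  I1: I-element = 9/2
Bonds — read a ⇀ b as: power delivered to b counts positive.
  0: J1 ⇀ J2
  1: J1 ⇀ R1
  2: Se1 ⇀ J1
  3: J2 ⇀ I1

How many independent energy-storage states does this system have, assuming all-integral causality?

1  (I1 all integral)

β2 |J1  (source Se1 imposes e)
β3 |I1  (I1 outputs flow p/I1)
β0 |J2  (J2 flow already set via bond 3)
β1 |J1  (1-jn J1 has f-setter on 0)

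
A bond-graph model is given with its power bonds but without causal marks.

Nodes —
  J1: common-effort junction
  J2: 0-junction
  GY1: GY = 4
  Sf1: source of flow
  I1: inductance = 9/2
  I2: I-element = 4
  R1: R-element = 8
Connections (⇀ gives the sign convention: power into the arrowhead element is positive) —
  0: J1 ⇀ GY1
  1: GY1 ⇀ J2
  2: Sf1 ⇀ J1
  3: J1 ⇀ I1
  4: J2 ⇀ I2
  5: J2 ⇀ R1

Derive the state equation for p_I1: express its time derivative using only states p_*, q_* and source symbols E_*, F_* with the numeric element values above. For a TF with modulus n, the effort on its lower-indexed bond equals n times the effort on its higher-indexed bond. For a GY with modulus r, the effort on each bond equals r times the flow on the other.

b2 stroke at Sf1  (Sf1: flow source, stroke at near end)
b3 stroke at I1  (I1 outputs flow p/I1)
b0 stroke at J1  (J1 needs exactly one e-in)
b1 stroke at J2  (GY GY1: same side as bond 0)
b4 stroke at I2  (J2 effort already set via bond 1)
b5 stroke at R1  (J2 effort already set via bond 1)

dp_I1/dt = 2*F_Sf1 - 4*p_I1/9 + p_I2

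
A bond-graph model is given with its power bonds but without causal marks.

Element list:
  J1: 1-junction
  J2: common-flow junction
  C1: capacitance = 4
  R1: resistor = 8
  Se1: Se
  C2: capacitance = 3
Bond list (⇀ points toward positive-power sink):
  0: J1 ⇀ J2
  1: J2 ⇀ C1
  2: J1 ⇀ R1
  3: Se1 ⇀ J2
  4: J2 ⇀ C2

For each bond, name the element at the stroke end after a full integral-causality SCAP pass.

b0 stroke→J1
b1 stroke→J2
b2 stroke→R1
b3 stroke→J2
b4 stroke→J2

b3 |J2  (Se1 (Se) sets effort on bond)
b1 |J2  (C1: C, integral causality)
b4 |J2  (C2: C, integral causality)
b0 |J1  (only one flow-in slot at J2)
b2 |R1  (only one flow-in slot at J1)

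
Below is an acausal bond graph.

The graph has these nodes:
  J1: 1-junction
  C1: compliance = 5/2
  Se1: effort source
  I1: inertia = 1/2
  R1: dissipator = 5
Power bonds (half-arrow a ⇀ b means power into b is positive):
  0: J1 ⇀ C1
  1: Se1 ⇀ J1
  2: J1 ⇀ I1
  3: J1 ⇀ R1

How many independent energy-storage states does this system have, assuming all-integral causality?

bond 1 stroke at J1  (Se1 fixes effort; stroke away)
bond 0 stroke at J1  (C1 outputs effort q/C1)
bond 2 stroke at I1  (prefer integral on I1)
bond 3 stroke at J1  (1-jn J1 has f-setter on 2)

2  (C1, I1 all integral)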